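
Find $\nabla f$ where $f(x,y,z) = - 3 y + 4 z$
(0, -3, 4)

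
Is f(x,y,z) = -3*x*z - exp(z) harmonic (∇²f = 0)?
No, ∇²f = -exp(z)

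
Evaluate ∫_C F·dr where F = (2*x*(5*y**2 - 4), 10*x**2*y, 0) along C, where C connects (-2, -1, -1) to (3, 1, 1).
5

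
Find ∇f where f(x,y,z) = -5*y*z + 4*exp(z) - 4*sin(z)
(0, -5*z, -5*y + 4*exp(z) - 4*cos(z))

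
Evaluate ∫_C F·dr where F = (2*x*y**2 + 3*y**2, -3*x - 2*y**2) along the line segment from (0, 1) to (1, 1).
4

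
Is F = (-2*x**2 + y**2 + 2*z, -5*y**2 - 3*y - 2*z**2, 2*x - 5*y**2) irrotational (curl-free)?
No, ∇×F = (-10*y + 4*z, 0, -2*y)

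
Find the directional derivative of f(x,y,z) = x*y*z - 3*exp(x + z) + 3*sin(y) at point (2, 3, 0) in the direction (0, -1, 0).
-3*cos(3)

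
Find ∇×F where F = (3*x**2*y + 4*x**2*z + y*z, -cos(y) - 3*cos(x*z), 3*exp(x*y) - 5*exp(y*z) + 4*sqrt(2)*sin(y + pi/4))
(3*x*exp(x*y) - 3*x*sin(x*z) - 5*z*exp(y*z) + 4*sqrt(2)*cos(y + pi/4), 4*x**2 - 3*y*exp(x*y) + y, -3*x**2 + 3*z*sin(x*z) - z)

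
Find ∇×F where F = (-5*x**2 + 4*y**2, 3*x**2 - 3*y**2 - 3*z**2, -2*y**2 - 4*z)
(-4*y + 6*z, 0, 6*x - 8*y)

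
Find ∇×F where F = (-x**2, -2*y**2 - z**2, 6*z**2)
(2*z, 0, 0)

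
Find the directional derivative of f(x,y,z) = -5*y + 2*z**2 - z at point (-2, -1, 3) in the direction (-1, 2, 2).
4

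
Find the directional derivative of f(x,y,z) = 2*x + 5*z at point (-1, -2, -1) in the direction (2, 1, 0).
4*sqrt(5)/5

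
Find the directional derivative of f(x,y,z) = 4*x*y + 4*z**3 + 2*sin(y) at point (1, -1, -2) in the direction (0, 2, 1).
4*sqrt(5)*(cos(1) + 14)/5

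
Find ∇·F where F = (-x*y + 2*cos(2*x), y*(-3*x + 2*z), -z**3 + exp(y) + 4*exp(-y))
-3*x - y - 3*z**2 + 2*z - 4*sin(2*x)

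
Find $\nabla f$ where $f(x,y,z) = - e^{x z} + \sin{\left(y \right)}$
(-z*exp(x*z), cos(y), -x*exp(x*z))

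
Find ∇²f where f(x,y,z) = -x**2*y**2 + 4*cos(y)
-2*x**2 - 2*y**2 - 4*cos(y)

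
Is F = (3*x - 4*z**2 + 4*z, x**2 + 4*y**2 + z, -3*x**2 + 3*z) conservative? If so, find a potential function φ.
No, ∇×F = (-1, 6*x - 8*z + 4, 2*x) ≠ 0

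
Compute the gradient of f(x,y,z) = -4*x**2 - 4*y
(-8*x, -4, 0)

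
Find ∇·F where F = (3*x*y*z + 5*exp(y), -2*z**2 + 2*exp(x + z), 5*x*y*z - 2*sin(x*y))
y*(5*x + 3*z)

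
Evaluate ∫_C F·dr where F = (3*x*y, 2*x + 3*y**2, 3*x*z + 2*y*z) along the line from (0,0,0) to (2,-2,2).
-52/3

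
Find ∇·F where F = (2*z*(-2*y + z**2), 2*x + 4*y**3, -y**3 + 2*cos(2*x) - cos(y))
12*y**2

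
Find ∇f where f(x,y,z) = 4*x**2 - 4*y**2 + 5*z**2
(8*x, -8*y, 10*z)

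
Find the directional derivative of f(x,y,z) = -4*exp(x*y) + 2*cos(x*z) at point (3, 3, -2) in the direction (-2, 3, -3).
-sqrt(22)*(5*sin(6) + 6*exp(9))/11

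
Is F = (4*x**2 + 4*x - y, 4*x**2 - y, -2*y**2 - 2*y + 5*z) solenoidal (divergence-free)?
No, ∇·F = 8*x + 8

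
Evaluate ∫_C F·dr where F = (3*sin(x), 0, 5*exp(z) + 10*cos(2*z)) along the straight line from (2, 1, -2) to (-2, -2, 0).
5*sin(4) - 5*exp(-2) + 5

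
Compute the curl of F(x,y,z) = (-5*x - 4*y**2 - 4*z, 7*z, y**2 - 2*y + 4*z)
(2*y - 9, -4, 8*y)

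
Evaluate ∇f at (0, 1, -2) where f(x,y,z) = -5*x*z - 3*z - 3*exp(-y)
(10, 3*exp(-1), -3)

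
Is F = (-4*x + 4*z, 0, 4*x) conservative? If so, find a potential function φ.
Yes, F is conservative. φ = 2*x*(-x + 2*z)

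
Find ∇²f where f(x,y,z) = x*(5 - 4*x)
-8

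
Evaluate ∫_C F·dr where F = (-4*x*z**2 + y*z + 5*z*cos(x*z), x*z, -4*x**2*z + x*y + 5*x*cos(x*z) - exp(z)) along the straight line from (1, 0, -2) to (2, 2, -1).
-4 - exp(-1) + exp(-2)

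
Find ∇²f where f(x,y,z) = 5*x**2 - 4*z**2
2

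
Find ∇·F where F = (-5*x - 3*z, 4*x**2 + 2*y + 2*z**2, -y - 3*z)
-6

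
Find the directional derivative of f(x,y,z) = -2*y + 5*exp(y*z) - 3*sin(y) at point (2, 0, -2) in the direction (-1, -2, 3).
15*sqrt(14)/7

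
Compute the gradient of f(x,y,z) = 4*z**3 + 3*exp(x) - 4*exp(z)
(3*exp(x), 0, 12*z**2 - 4*exp(z))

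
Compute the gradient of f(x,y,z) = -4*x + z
(-4, 0, 1)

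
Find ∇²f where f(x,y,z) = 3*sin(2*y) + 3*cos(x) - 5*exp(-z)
-12*sin(2*y) - 3*cos(x) - 5*exp(-z)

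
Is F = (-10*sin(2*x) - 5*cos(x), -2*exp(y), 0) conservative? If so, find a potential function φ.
Yes, F is conservative. φ = -2*exp(y) - 5*sin(x) + 5*cos(2*x)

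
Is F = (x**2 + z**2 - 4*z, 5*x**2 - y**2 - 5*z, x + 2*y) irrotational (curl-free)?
No, ∇×F = (7, 2*z - 5, 10*x)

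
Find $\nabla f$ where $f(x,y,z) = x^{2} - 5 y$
(2*x, -5, 0)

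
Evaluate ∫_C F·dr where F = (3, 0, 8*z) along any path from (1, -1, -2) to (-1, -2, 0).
-22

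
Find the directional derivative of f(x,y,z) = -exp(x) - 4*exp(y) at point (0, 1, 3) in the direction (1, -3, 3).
sqrt(19)*(-1 + 12*E)/19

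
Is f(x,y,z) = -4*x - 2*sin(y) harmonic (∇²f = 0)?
No, ∇²f = 2*sin(y)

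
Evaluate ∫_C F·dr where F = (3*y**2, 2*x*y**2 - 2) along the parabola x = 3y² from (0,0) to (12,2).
532/5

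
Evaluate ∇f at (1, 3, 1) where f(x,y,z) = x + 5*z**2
(1, 0, 10)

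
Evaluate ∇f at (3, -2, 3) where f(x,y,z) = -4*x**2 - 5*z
(-24, 0, -5)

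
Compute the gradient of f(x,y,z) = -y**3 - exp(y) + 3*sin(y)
(0, -3*y**2 - exp(y) + 3*cos(y), 0)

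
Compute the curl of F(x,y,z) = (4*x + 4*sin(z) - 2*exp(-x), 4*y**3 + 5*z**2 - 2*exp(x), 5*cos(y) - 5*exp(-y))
(-10*z - 5*sin(y) + 5*exp(-y), 4*cos(z), -2*exp(x))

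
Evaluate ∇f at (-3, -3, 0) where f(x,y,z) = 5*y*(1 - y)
(0, 35, 0)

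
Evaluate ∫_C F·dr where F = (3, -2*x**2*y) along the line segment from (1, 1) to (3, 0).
9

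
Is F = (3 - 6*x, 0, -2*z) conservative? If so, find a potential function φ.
Yes, F is conservative. φ = -3*x**2 + 3*x - z**2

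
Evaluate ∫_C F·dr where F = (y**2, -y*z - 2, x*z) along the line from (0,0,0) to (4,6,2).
52/3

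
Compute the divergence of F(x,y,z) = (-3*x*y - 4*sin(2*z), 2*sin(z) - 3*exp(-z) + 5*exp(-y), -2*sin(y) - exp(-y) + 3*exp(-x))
-3*y - 5*exp(-y)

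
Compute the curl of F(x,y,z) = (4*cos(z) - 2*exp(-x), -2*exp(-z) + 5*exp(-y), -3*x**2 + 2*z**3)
(-2*exp(-z), 6*x - 4*sin(z), 0)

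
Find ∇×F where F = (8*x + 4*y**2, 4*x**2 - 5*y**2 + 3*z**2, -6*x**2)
(-6*z, 12*x, 8*x - 8*y)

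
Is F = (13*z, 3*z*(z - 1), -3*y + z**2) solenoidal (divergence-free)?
No, ∇·F = 2*z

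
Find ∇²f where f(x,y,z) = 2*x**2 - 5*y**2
-6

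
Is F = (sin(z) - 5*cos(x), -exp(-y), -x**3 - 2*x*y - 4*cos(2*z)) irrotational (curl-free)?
No, ∇×F = (-2*x, 3*x**2 + 2*y + cos(z), 0)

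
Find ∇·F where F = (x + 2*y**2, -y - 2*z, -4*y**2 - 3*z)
-3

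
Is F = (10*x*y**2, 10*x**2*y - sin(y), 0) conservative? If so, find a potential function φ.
Yes, F is conservative. φ = 5*x**2*y**2 + cos(y)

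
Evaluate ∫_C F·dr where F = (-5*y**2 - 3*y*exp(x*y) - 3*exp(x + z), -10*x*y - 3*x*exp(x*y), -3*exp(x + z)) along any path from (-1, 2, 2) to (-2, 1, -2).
-10 - 3*exp(-4) + 3*E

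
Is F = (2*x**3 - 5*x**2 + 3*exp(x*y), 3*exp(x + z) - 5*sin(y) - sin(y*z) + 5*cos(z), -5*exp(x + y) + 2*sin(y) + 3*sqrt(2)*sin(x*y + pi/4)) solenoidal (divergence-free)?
No, ∇·F = 6*x**2 - 10*x + 3*y*exp(x*y) - z*cos(y*z) - 5*cos(y)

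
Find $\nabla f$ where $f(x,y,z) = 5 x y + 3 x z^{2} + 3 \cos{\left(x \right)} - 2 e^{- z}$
(5*y + 3*z**2 - 3*sin(x), 5*x, 6*x*z + 2*exp(-z))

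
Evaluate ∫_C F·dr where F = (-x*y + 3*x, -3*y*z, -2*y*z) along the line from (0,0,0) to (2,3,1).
-9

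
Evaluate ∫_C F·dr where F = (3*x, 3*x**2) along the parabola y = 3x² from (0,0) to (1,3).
6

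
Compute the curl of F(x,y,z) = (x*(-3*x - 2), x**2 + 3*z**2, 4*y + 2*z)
(4 - 6*z, 0, 2*x)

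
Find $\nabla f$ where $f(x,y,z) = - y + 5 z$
(0, -1, 5)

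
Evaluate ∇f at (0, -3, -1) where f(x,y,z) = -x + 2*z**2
(-1, 0, -4)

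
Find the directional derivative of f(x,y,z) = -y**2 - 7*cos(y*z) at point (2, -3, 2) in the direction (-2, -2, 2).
sqrt(3)*(35*sin(6) - 6)/3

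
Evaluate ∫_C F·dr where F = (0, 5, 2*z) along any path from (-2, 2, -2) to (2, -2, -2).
-20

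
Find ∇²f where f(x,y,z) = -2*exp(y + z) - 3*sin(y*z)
3*y**2*sin(y*z) + 3*z**2*sin(y*z) - 4*exp(y + z)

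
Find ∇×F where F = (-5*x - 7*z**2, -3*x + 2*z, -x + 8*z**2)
(-2, 1 - 14*z, -3)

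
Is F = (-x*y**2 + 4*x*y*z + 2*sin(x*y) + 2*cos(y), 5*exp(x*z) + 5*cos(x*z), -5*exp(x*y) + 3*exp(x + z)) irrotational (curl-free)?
No, ∇×F = (5*x*(-exp(x*y) - exp(x*z) + sin(x*z)), 4*x*y + 5*y*exp(x*y) - 3*exp(x + z), 2*x*y - 4*x*z - 2*x*cos(x*y) + 5*z*exp(x*z) - 5*z*sin(x*z) + 2*sin(y))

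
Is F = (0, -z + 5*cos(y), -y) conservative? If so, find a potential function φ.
Yes, F is conservative. φ = -y*z + 5*sin(y)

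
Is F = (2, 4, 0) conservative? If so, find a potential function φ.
Yes, F is conservative. φ = 2*x + 4*y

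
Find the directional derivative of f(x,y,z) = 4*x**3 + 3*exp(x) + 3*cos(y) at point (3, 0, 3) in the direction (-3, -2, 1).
9*sqrt(14)*(-36 - exp(3))/14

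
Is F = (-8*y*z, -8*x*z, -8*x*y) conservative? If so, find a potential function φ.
Yes, F is conservative. φ = -8*x*y*z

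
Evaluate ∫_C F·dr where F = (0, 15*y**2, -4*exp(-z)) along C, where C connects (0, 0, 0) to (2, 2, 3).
4*exp(-3) + 36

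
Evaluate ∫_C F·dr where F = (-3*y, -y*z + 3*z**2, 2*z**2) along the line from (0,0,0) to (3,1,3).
43/2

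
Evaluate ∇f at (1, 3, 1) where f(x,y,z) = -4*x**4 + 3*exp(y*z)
(-16, 3*exp(3), 9*exp(3))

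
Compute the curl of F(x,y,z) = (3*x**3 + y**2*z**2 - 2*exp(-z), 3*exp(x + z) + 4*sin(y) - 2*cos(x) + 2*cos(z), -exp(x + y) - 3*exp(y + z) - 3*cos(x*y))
(3*x*sin(x*y) - exp(x + y) - 3*exp(x + z) - 3*exp(y + z) + 2*sin(z), 2*y**2*z - 3*y*sin(x*y) + exp(x + y) + 2*exp(-z), -2*y*z**2 + 3*exp(x + z) + 2*sin(x))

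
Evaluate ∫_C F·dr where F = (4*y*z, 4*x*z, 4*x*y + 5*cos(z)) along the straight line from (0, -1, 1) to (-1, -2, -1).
-10*sin(1) - 8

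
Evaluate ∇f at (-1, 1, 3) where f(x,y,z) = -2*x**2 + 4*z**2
(4, 0, 24)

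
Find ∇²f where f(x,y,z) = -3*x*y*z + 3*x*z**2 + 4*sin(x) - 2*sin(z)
6*x - 4*sin(x) + 2*sin(z)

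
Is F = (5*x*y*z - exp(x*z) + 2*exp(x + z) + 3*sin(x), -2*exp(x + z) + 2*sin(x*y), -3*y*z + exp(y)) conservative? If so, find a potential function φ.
No, ∇×F = (-3*z + exp(y) + 2*exp(x + z), 5*x*y - x*exp(x*z) + 2*exp(x + z), -5*x*z + 2*y*cos(x*y) - 2*exp(x + z)) ≠ 0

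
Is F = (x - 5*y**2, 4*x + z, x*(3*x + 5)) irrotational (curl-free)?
No, ∇×F = (-1, -6*x - 5, 10*y + 4)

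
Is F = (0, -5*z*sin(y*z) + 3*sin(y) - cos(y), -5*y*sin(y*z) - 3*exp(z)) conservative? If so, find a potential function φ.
Yes, F is conservative. φ = -3*exp(z) - sin(y) - 3*cos(y) + 5*cos(y*z)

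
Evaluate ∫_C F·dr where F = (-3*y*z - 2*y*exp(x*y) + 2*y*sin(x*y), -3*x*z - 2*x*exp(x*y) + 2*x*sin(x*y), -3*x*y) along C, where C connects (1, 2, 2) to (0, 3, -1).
2*cos(2) + 8 + 2*exp(2)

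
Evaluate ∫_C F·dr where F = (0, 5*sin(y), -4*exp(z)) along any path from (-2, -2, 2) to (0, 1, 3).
-4*exp(3) - 5*cos(1) + 5*cos(2) + 4*exp(2)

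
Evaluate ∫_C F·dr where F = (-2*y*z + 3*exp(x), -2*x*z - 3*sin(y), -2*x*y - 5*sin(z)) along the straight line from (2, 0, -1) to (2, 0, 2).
-5*cos(1) + 5*cos(2)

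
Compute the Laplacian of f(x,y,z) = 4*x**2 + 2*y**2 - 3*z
12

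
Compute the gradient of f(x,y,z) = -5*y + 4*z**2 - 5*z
(0, -5, 8*z - 5)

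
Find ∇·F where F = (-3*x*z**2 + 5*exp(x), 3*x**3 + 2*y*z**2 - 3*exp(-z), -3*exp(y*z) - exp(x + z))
-3*y*exp(y*z) - z**2 + 5*exp(x) - exp(x + z)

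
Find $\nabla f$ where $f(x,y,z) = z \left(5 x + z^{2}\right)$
(5*z, 0, 5*x + 3*z**2)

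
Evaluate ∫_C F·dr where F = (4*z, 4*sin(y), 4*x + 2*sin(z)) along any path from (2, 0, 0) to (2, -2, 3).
-4*cos(2) - 2*cos(3) + 30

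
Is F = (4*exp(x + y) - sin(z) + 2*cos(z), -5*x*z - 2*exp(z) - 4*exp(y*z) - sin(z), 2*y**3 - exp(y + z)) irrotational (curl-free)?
No, ∇×F = (5*x + 6*y**2 + 4*y*exp(y*z) + 2*exp(z) - exp(y + z) + cos(z), -2*sin(z) - cos(z), -5*z - 4*exp(x + y))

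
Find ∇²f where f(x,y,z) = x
0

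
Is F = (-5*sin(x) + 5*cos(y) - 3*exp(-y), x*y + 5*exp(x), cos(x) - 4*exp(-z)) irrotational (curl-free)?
No, ∇×F = (0, sin(x), y + 5*exp(x) + 5*sin(y) - 3*exp(-y))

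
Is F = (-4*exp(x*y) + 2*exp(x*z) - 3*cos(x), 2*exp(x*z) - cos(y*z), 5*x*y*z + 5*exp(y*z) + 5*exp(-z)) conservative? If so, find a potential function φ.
No, ∇×F = (5*x*z - 2*x*exp(x*z) - y*sin(y*z) + 5*z*exp(y*z), 2*x*exp(x*z) - 5*y*z, 4*x*exp(x*y) + 2*z*exp(x*z)) ≠ 0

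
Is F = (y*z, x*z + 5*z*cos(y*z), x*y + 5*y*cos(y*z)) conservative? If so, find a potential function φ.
Yes, F is conservative. φ = x*y*z + 5*sin(y*z)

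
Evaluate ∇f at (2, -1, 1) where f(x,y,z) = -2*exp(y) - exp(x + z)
(-exp(3), -2*exp(-1), -exp(3))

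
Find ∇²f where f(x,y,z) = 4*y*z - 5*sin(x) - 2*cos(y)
5*sin(x) + 2*cos(y)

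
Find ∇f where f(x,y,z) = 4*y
(0, 4, 0)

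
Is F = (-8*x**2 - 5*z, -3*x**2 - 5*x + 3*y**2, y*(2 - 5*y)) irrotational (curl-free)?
No, ∇×F = (2 - 10*y, -5, -6*x - 5)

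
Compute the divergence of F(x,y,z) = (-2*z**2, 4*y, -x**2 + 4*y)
4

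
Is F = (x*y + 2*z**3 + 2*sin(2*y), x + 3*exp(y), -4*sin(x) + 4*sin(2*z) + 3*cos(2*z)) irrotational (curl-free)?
No, ∇×F = (0, 6*z**2 + 4*cos(x), -x - 4*cos(2*y) + 1)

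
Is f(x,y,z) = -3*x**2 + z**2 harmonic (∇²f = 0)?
No, ∇²f = -4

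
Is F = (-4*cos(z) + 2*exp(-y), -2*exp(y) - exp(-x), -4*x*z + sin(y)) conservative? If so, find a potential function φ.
No, ∇×F = (cos(y), 4*z + 4*sin(z), 2*exp(-y) + exp(-x)) ≠ 0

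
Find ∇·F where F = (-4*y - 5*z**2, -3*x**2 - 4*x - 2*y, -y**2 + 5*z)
3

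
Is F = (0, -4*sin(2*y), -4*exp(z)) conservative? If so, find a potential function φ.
Yes, F is conservative. φ = -4*exp(z) + 2*cos(2*y)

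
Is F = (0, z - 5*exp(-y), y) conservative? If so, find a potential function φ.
Yes, F is conservative. φ = y*z + 5*exp(-y)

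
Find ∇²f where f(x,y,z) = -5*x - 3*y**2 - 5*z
-6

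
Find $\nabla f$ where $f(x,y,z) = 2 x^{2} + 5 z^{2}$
(4*x, 0, 10*z)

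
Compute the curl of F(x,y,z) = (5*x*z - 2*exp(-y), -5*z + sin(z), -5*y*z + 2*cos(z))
(-5*z - cos(z) + 5, 5*x, -2*exp(-y))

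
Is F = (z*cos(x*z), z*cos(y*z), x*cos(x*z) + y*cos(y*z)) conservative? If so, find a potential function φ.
Yes, F is conservative. φ = sin(x*z) + sin(y*z)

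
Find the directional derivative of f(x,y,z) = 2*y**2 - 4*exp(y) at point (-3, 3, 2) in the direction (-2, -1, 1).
2*sqrt(6)*(-3 + exp(3))/3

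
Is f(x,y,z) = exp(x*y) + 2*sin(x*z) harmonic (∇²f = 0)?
No, ∇²f = x**2*exp(x*y) - 2*x**2*sin(x*z) + y**2*exp(x*y) - 2*z**2*sin(x*z)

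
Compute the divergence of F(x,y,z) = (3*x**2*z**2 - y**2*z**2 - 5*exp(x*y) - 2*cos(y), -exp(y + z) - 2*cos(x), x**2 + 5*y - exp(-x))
6*x*z**2 - 5*y*exp(x*y) - exp(y + z)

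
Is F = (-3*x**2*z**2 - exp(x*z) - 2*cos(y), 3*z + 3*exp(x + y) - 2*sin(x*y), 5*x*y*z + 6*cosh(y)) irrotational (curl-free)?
No, ∇×F = (5*x*z + 6*sinh(y) - 3, -6*x**2*z - x*exp(x*z) - 5*y*z, -2*y*cos(x*y) + 3*exp(x + y) - 2*sin(y))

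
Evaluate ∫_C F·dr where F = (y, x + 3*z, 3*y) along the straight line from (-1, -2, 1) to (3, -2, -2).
10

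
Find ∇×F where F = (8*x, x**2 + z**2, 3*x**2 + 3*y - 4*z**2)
(3 - 2*z, -6*x, 2*x)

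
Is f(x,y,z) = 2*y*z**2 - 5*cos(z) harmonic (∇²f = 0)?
No, ∇²f = 4*y + 5*cos(z)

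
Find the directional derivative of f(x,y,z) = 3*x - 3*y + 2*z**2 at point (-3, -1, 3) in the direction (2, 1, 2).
9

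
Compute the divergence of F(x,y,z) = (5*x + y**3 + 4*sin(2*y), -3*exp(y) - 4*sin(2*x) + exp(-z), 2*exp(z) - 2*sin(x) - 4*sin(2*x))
-3*exp(y) + 2*exp(z) + 5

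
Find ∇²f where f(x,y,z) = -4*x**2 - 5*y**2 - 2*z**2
-22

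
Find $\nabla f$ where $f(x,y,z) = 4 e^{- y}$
(0, -4*exp(-y), 0)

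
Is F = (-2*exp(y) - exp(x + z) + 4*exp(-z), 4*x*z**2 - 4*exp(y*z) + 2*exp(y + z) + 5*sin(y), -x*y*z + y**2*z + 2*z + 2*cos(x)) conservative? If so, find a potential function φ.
No, ∇×F = (-9*x*z + 2*y*z + 4*y*exp(y*z) - 2*exp(y + z), y*z - exp(x + z) + 2*sin(x) - 4*exp(-z), 4*z**2 + 2*exp(y)) ≠ 0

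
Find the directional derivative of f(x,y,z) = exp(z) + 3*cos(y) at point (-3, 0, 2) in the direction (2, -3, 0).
0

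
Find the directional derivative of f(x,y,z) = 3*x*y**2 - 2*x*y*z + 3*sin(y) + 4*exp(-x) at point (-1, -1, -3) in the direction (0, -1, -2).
sqrt(5)*(4 - 3*cos(1))/5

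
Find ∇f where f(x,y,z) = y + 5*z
(0, 1, 5)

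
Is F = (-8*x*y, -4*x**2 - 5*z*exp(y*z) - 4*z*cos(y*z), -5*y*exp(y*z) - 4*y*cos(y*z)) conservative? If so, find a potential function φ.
Yes, F is conservative. φ = -4*x**2*y - 5*exp(y*z) - 4*sin(y*z)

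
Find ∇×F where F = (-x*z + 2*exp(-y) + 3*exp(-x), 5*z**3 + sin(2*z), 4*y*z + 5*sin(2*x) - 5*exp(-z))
(-15*z**2 + 4*z - 2*cos(2*z), -x - 10*cos(2*x), 2*exp(-y))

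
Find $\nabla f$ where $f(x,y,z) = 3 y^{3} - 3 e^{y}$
(0, 9*y**2 - 3*exp(y), 0)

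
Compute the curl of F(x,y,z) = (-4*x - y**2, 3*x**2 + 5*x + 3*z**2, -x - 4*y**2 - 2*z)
(-8*y - 6*z, 1, 6*x + 2*y + 5)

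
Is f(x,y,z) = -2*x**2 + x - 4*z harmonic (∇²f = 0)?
No, ∇²f = -4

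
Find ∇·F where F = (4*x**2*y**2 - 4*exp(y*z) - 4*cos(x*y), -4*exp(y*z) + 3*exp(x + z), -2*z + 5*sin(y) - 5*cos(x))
8*x*y**2 + 4*y*sin(x*y) - 4*z*exp(y*z) - 2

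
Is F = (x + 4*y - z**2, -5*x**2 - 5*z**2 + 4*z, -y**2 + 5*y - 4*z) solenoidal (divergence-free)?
No, ∇·F = -3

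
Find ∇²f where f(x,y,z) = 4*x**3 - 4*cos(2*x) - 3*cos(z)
24*x + 16*cos(2*x) + 3*cos(z)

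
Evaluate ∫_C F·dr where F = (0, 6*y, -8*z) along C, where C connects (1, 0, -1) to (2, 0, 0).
4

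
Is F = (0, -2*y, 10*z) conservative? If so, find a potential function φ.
Yes, F is conservative. φ = -y**2 + 5*z**2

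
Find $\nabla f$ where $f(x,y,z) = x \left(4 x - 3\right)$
(8*x - 3, 0, 0)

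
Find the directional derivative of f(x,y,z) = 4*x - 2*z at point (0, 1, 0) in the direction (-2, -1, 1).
-5*sqrt(6)/3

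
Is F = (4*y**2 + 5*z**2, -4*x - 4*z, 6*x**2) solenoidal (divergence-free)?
Yes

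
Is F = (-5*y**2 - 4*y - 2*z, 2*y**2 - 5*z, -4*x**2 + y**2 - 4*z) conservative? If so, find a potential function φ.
No, ∇×F = (2*y + 5, 8*x - 2, 10*y + 4) ≠ 0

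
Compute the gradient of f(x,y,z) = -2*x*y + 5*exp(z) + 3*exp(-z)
(-2*y, -2*x, 5*exp(z) - 3*exp(-z))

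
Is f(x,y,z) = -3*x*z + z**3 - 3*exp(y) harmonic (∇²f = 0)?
No, ∇²f = 6*z - 3*exp(y)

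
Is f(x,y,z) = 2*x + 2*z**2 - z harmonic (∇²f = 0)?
No, ∇²f = 4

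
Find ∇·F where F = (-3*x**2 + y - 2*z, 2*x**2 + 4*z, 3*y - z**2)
-6*x - 2*z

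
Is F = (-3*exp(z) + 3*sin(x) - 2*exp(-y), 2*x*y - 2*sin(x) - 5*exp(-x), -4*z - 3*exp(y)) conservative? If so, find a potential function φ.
No, ∇×F = (-3*exp(y), -3*exp(z), 2*y - 2*cos(x) - 2*exp(-y) + 5*exp(-x)) ≠ 0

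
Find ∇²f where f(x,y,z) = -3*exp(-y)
-3*exp(-y)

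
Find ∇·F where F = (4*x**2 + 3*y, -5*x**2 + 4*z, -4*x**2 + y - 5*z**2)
8*x - 10*z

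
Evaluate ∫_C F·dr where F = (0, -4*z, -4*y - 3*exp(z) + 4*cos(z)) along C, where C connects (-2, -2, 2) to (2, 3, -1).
-4 - 4*sin(2) - 4*sin(1) - 3*exp(-1) + 3*exp(2)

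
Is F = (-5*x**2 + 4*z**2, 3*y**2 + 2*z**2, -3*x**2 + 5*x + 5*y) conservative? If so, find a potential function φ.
No, ∇×F = (5 - 4*z, 6*x + 8*z - 5, 0) ≠ 0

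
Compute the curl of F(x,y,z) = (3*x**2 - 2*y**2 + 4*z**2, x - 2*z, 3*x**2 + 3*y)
(5, -6*x + 8*z, 4*y + 1)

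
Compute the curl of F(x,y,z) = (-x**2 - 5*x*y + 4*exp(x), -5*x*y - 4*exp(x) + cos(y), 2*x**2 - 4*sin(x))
(0, -4*x + 4*cos(x), 5*x - 5*y - 4*exp(x))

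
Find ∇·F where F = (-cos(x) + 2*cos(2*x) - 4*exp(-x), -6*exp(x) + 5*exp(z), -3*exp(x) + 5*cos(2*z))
sin(x) - 4*sin(2*x) - 10*sin(2*z) + 4*exp(-x)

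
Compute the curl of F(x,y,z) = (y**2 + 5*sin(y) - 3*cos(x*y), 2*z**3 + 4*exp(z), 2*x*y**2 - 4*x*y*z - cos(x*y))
(4*x*y - 4*x*z + x*sin(x*y) - 6*z**2 - 4*exp(z), y*(-2*y + 4*z - sin(x*y)), -3*x*sin(x*y) - 2*y - 5*cos(y))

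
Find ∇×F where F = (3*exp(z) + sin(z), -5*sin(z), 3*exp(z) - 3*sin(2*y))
(-6*cos(2*y) + 5*cos(z), 3*exp(z) + cos(z), 0)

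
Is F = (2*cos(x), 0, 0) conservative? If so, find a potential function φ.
Yes, F is conservative. φ = 2*sin(x)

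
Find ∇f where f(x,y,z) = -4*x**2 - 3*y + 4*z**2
(-8*x, -3, 8*z)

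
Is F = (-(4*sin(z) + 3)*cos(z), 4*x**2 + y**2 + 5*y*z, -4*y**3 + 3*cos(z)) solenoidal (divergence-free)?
No, ∇·F = 2*y + 5*z - 3*sin(z)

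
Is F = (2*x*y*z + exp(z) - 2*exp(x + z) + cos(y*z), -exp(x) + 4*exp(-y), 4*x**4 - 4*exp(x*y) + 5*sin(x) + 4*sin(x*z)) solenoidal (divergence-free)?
No, ∇·F = 2*((2*x*cos(x*z) + y*z - exp(x + z))*exp(y) - 2)*exp(-y)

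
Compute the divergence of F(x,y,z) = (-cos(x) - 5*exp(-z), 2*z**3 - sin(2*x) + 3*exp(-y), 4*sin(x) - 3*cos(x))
sin(x) - 3*exp(-y)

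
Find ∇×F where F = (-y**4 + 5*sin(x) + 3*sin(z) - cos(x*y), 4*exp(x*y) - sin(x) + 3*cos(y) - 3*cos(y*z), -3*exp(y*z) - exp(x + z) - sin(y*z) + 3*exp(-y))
(-3*y*sin(y*z) - 3*z*exp(y*z) - z*cos(y*z) - 3*exp(-y), exp(x + z) + 3*cos(z), -x*sin(x*y) + 4*y**3 + 4*y*exp(x*y) - cos(x))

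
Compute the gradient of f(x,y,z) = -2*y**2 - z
(0, -4*y, -1)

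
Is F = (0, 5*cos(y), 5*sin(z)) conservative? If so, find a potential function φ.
Yes, F is conservative. φ = 5*sin(y) - 5*cos(z)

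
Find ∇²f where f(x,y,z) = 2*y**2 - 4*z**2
-4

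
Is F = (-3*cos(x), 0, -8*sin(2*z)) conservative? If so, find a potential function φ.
Yes, F is conservative. φ = -3*sin(x) + 4*cos(2*z)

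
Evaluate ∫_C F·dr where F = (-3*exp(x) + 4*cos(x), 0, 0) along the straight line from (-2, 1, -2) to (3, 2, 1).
-3*exp(3) + 3*exp(-2) + 4*sin(3) + 4*sin(2)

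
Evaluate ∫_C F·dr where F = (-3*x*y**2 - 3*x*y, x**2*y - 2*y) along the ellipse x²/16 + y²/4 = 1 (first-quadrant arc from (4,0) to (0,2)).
92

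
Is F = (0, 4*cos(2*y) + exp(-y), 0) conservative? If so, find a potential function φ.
Yes, F is conservative. φ = 2*sin(2*y) - exp(-y)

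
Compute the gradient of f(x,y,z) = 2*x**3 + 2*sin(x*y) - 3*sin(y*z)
(6*x**2 + 2*y*cos(x*y), 2*x*cos(x*y) - 3*z*cos(y*z), -3*y*cos(y*z))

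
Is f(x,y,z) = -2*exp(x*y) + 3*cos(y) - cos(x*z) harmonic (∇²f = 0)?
No, ∇²f = -2*x**2*exp(x*y) + x**2*cos(x*z) - 2*y**2*exp(x*y) + z**2*cos(x*z) - 3*cos(y)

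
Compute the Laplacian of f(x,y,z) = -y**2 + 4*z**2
6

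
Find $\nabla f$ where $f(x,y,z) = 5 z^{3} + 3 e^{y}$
(0, 3*exp(y), 15*z**2)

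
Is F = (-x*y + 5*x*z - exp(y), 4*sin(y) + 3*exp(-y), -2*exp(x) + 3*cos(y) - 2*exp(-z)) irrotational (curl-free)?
No, ∇×F = (-3*sin(y), 5*x + 2*exp(x), x + exp(y))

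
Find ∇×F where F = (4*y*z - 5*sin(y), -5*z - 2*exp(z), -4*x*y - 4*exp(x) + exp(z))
(-4*x + 2*exp(z) + 5, 8*y + 4*exp(x), -4*z + 5*cos(y))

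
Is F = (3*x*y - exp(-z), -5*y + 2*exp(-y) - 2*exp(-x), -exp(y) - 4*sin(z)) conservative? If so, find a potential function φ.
No, ∇×F = (-exp(y), exp(-z), -3*x + 2*exp(-x)) ≠ 0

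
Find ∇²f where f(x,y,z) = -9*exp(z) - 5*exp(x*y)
-5*x**2*exp(x*y) - 5*y**2*exp(x*y) - 9*exp(z)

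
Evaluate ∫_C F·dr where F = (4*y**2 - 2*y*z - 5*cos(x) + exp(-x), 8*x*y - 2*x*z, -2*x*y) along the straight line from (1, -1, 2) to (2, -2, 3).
-5*sin(2) - exp(-2) + exp(-1) + 5*sin(1) + 48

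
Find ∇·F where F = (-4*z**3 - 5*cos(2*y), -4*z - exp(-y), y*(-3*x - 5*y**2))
exp(-y)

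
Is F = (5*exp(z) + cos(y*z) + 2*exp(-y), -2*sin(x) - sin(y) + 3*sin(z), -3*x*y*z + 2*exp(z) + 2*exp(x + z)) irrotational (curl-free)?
No, ∇×F = (-3*x*z - 3*cos(z), 3*y*z - y*sin(y*z) + 5*exp(z) - 2*exp(x + z), z*sin(y*z) - 2*cos(x) + 2*exp(-y))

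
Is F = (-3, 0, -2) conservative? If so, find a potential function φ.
Yes, F is conservative. φ = -3*x - 2*z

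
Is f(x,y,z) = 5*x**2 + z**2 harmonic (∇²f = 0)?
No, ∇²f = 12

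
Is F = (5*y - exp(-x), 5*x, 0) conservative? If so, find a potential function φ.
Yes, F is conservative. φ = 5*x*y + exp(-x)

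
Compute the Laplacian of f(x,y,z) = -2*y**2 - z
-4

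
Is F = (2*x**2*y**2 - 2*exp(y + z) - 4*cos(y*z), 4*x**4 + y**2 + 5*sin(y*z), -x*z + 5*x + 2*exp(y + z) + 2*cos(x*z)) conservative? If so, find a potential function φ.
No, ∇×F = (-5*y*cos(y*z) + 2*exp(y + z), 4*y*sin(y*z) + 2*z*sin(x*z) + z - 2*exp(y + z) - 5, 16*x**3 - 4*x**2*y - 4*z*sin(y*z) + 2*exp(y + z)) ≠ 0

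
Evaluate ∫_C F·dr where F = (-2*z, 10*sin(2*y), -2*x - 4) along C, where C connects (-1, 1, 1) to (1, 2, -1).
5*cos(2) - 5*cos(4) + 8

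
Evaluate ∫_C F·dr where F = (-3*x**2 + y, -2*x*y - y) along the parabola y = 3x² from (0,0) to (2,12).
-1512/5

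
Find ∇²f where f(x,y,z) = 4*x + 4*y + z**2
2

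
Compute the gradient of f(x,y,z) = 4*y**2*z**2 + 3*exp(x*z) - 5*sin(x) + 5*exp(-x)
(3*z*exp(x*z) - 5*cos(x) - 5*exp(-x), 8*y*z**2, 3*x*exp(x*z) + 8*y**2*z)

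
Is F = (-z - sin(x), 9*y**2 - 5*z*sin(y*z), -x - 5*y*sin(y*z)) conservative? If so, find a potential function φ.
Yes, F is conservative. φ = -x*z + 3*y**3 + cos(x) + 5*cos(y*z)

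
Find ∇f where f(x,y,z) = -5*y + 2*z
(0, -5, 2)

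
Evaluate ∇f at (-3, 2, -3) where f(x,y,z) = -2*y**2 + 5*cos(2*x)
(10*sin(6), -8, 0)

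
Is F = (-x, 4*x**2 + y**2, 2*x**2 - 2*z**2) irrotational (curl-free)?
No, ∇×F = (0, -4*x, 8*x)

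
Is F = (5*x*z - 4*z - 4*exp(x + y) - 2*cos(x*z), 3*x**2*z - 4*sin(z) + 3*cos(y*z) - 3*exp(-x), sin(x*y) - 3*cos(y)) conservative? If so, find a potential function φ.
No, ∇×F = (-3*x**2 + x*cos(x*y) + 3*y*sin(y*z) + 3*sin(y) + 4*cos(z), 2*x*sin(x*z) + 5*x - y*cos(x*y) - 4, 6*x*z + 4*exp(x + y) + 3*exp(-x)) ≠ 0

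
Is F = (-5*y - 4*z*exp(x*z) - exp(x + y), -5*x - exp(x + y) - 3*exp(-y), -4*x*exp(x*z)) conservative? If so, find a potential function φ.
Yes, F is conservative. φ = -5*x*y - 4*exp(x*z) - exp(x + y) + 3*exp(-y)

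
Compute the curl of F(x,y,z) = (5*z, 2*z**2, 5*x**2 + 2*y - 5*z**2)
(2 - 4*z, 5 - 10*x, 0)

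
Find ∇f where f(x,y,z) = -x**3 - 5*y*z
(-3*x**2, -5*z, -5*y)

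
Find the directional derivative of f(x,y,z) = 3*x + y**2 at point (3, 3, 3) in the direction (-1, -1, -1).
-3*sqrt(3)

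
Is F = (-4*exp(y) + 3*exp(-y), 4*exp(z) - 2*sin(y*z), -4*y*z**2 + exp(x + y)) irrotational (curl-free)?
No, ∇×F = (2*y*cos(y*z) - 4*z**2 - 4*exp(z) + exp(x + y), -exp(x + y), sinh(y) + 7*cosh(y))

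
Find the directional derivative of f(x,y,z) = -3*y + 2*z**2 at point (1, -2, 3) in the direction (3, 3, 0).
-3*sqrt(2)/2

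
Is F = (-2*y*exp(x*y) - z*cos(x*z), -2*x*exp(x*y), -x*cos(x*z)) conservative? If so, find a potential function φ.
Yes, F is conservative. φ = -2*exp(x*y) - sin(x*z)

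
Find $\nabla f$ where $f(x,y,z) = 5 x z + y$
(5*z, 1, 5*x)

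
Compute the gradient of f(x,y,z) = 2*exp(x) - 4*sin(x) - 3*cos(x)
(2*exp(x) + 3*sin(x) - 4*cos(x), 0, 0)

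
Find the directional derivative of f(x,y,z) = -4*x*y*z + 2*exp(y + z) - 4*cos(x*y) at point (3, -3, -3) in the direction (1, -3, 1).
4*sqrt(11)*(-27*exp(6) - 1 + 12*exp(6)*sin(9))*exp(-6)/11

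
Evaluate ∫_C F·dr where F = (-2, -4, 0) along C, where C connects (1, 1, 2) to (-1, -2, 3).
16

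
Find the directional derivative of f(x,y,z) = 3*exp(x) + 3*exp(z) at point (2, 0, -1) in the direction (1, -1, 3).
3*sqrt(11)*(3 + exp(3))*exp(-1)/11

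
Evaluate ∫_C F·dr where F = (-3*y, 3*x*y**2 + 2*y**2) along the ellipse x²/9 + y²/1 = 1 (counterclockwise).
45*pi/4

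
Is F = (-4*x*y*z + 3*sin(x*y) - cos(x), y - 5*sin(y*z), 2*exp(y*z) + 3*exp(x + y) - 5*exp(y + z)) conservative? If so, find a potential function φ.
No, ∇×F = (5*y*cos(y*z) + 2*z*exp(y*z) + 3*exp(x + y) - 5*exp(y + z), -4*x*y - 3*exp(x + y), x*(4*z - 3*cos(x*y))) ≠ 0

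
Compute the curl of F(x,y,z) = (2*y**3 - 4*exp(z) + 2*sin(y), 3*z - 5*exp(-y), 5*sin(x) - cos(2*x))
(-3, -4*exp(z) - 2*sin(2*x) - 5*cos(x), -6*y**2 - 2*cos(y))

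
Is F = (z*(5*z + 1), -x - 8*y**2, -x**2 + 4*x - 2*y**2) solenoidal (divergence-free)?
No, ∇·F = -16*y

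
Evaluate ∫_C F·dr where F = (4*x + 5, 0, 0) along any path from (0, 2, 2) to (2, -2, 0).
18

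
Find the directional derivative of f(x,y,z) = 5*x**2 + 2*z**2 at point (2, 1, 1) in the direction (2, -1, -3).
2*sqrt(14)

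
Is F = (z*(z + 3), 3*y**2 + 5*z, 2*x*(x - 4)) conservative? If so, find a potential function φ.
No, ∇×F = (-5, -4*x + 2*z + 11, 0) ≠ 0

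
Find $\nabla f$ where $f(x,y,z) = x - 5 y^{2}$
(1, -10*y, 0)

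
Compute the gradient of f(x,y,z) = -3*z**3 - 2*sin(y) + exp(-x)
(-exp(-x), -2*cos(y), -9*z**2)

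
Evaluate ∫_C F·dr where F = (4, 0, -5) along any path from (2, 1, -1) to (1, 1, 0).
-9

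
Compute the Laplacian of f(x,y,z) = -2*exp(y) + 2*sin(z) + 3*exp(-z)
-2*exp(y) - 2*sin(z) + 3*exp(-z)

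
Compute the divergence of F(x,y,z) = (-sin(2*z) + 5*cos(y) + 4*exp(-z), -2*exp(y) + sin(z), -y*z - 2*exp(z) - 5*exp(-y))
-y - 2*exp(y) - 2*exp(z)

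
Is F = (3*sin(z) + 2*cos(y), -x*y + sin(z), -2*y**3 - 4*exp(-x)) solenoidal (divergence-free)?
No, ∇·F = -x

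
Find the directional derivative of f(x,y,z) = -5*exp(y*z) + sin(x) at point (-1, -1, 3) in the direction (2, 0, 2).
sqrt(2)*(5 + exp(3)*cos(1))*exp(-3)/2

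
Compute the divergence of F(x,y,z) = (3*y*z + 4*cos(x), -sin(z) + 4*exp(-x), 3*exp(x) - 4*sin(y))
-4*sin(x)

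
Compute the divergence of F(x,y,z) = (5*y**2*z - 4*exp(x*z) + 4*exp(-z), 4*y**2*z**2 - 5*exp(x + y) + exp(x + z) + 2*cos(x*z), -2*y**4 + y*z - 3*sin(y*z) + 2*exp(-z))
8*y*z**2 - 3*y*cos(y*z) + y - 4*z*exp(x*z) - 5*exp(x + y) - 2*exp(-z)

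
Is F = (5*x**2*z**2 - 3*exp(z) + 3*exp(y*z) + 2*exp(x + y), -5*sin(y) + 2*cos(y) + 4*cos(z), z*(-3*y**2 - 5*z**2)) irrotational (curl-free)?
No, ∇×F = (-6*y*z + 4*sin(z), 10*x**2*z + 3*y*exp(y*z) - 3*exp(z), -3*z*exp(y*z) - 2*exp(x + y))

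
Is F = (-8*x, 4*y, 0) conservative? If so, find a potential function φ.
Yes, F is conservative. φ = -4*x**2 + 2*y**2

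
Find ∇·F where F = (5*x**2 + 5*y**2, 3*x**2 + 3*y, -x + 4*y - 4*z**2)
10*x - 8*z + 3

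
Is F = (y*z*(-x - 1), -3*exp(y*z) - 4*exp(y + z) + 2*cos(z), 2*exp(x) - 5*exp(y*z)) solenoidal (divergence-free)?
No, ∇·F = -y*z - 5*y*exp(y*z) - 3*z*exp(y*z) - 4*exp(y + z)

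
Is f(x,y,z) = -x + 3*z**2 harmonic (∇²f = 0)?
No, ∇²f = 6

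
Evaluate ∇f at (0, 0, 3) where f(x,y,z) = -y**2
(0, 0, 0)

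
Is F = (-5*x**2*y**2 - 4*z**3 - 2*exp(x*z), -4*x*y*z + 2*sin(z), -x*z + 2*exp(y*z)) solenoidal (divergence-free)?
No, ∇·F = -10*x*y**2 - 4*x*z - x + 2*y*exp(y*z) - 2*z*exp(x*z)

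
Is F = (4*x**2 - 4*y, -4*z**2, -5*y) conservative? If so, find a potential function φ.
No, ∇×F = (8*z - 5, 0, 4) ≠ 0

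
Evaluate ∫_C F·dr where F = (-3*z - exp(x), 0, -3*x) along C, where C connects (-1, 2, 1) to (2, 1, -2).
-exp(2) + exp(-1) + 9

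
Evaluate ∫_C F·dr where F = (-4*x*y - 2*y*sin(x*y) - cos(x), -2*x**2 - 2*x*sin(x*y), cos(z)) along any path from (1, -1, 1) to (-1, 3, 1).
-8 + 2*cos(3) - 2*sqrt(2)*cos(pi/4 + 1)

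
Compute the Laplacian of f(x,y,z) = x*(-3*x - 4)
-6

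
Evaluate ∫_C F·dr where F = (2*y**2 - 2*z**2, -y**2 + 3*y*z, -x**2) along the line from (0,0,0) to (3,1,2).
-31/3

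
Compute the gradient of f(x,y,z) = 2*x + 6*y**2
(2, 12*y, 0)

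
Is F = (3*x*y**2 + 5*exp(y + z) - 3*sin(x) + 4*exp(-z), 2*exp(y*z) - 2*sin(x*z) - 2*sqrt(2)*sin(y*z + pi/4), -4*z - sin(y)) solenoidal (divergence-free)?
No, ∇·F = 3*y**2 + 2*z*exp(y*z) - 2*sqrt(2)*z*cos(y*z + pi/4) - 3*cos(x) - 4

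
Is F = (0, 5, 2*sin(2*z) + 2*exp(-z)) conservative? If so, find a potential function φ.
Yes, F is conservative. φ = 5*y - cos(2*z) - 2*exp(-z)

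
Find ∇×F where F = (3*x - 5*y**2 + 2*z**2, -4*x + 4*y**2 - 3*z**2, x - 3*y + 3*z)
(6*z - 3, 4*z - 1, 10*y - 4)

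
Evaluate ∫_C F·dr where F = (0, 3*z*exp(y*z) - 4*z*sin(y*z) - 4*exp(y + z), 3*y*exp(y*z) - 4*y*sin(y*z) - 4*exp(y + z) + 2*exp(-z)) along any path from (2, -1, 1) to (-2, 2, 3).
-4*exp(5) - 4*cos(1) - exp(-1) - 2*exp(-3) + 4*cos(6) + 4 + 3*exp(6)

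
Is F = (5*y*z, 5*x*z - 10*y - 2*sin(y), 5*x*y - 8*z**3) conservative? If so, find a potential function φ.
Yes, F is conservative. φ = 5*x*y*z - 5*y**2 - 2*z**4 + 2*cos(y)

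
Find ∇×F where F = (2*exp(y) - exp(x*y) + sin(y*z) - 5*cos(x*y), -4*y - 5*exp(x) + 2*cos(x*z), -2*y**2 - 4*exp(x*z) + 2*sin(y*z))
(2*x*sin(x*z) - 4*y + 2*z*cos(y*z), y*cos(y*z) + 4*z*exp(x*z), x*exp(x*y) - 5*x*sin(x*y) - 2*z*sin(x*z) - z*cos(y*z) - 5*exp(x) - 2*exp(y))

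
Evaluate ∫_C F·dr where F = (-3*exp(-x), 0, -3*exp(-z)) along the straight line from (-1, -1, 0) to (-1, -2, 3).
-3 + 3*exp(-3)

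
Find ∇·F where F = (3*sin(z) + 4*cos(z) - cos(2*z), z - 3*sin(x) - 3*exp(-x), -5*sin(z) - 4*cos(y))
-5*cos(z)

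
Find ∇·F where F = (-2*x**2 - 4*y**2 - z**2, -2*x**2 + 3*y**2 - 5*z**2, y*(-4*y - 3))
-4*x + 6*y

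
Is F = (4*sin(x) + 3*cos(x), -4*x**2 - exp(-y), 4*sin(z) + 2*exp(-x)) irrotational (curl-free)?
No, ∇×F = (0, 2*exp(-x), -8*x)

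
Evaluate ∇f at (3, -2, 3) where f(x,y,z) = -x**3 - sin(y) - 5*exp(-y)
(-27, -cos(2) + 5*exp(2), 0)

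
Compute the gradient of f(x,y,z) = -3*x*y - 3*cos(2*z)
(-3*y, -3*x, 6*sin(2*z))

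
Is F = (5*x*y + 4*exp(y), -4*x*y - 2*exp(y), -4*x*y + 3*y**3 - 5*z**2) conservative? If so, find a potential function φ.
No, ∇×F = (-4*x + 9*y**2, 4*y, -5*x - 4*y - 4*exp(y)) ≠ 0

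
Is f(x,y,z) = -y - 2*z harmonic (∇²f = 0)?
Yes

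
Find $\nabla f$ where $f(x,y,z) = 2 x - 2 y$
(2, -2, 0)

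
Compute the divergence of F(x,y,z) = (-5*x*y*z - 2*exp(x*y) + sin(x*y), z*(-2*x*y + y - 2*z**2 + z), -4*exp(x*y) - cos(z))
-2*x*z - 5*y*z - 2*y*exp(x*y) + y*cos(x*y) + z + sin(z)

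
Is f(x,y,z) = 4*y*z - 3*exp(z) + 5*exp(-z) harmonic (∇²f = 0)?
No, ∇²f = -3*exp(z) + 5*exp(-z)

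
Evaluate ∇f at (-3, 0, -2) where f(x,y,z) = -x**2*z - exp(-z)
(-12, 0, -9 + exp(2))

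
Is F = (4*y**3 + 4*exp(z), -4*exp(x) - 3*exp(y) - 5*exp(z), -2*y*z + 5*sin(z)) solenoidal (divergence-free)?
No, ∇·F = -2*y - 3*exp(y) + 5*cos(z)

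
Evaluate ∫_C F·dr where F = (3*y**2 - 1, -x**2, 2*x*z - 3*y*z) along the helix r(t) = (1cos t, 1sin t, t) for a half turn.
-3*pi - 6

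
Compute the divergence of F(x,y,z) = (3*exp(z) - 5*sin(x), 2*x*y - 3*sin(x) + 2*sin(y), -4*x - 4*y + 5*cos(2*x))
2*x - 5*cos(x) + 2*cos(y)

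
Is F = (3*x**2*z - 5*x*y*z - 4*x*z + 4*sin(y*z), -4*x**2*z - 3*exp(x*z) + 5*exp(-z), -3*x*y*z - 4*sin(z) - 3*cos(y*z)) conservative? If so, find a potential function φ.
No, ∇×F = (4*x**2 - 3*x*z + 3*x*exp(x*z) + 3*z*sin(y*z) + 5*exp(-z), 3*x**2 - 5*x*y - 4*x + 3*y*z + 4*y*cos(y*z), -z*(3*x + 3*exp(x*z) + 4*cos(y*z))) ≠ 0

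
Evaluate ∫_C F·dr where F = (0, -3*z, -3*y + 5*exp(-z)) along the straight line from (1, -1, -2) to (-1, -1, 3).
-5*exp(-3) + 15 + 5*exp(2)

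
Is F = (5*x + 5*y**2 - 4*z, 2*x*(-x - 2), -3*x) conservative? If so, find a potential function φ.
No, ∇×F = (0, -1, -4*x - 10*y - 4) ≠ 0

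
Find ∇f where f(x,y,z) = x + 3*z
(1, 0, 3)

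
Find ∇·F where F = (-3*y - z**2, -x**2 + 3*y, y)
3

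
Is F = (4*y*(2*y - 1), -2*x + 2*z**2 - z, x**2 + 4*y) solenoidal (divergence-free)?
Yes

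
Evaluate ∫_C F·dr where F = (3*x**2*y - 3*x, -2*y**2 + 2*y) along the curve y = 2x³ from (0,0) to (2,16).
-7250/3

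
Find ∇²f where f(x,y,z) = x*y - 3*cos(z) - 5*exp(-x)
3*cos(z) - 5*exp(-x)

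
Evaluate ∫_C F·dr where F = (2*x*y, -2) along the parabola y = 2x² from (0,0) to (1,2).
-3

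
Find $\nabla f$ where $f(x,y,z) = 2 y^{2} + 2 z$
(0, 4*y, 2)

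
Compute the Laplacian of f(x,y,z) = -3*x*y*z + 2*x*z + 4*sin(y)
-4*sin(y)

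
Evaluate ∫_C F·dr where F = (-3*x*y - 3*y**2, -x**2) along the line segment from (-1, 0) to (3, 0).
0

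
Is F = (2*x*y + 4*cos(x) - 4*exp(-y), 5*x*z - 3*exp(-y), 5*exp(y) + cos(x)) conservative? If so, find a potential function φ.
No, ∇×F = (-5*x + 5*exp(y), sin(x), -2*x + 5*z - 4*exp(-y)) ≠ 0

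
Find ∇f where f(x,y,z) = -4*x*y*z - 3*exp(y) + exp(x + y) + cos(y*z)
(-4*y*z + exp(x + y), -4*x*z - z*sin(y*z) - 3*exp(y) + exp(x + y), -y*(4*x + sin(y*z)))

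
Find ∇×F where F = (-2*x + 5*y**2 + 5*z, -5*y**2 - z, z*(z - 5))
(1, 5, -10*y)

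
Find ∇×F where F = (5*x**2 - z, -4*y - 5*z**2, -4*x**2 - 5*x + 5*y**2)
(10*y + 10*z, 8*x + 4, 0)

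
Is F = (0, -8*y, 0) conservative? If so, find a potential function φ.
Yes, F is conservative. φ = -4*y**2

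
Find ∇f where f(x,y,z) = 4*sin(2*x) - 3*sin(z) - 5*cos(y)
(8*cos(2*x), 5*sin(y), -3*cos(z))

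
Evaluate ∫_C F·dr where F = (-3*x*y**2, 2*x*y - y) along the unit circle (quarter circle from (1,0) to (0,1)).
11/12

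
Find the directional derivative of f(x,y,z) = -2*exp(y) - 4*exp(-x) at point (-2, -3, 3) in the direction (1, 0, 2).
4*sqrt(5)*exp(2)/5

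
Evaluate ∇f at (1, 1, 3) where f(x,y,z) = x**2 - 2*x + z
(0, 0, 1)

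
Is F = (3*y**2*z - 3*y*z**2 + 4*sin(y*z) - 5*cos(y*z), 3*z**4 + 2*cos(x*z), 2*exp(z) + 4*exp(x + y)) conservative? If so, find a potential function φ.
No, ∇×F = (2*x*sin(x*z) - 12*z**3 + 4*exp(x + y), 3*y**2 - 6*y*z + 5*y*sin(y*z) + 4*y*cos(y*z) - 4*exp(x + y), z*(-6*y + 3*z - 2*sin(x*z) - 5*sin(y*z) - 4*cos(y*z))) ≠ 0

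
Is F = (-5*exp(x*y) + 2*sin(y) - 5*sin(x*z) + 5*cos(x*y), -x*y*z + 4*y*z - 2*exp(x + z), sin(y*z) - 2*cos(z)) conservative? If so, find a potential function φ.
No, ∇×F = (x*y - 4*y + z*cos(y*z) + 2*exp(x + z), -5*x*cos(x*z), 5*x*exp(x*y) + 5*x*sin(x*y) - y*z - 2*exp(x + z) - 2*cos(y)) ≠ 0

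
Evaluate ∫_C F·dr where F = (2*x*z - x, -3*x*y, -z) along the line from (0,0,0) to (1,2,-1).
-17/3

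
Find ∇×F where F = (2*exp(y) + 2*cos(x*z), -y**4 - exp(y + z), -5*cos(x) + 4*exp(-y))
((exp(2*y + z) - 4)*exp(-y), -2*x*sin(x*z) - 5*sin(x), -2*exp(y))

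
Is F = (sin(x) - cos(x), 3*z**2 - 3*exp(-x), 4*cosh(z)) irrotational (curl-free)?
No, ∇×F = (-6*z, 0, 3*exp(-x))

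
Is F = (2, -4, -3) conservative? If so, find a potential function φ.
Yes, F is conservative. φ = 2*x - 4*y - 3*z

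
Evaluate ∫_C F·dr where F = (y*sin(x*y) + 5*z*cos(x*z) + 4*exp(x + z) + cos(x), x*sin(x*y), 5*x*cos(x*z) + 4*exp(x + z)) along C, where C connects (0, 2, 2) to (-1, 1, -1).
-8*sinh(2) - cos(1) + 1 + 4*sin(1)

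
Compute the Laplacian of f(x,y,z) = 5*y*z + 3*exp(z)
3*exp(z)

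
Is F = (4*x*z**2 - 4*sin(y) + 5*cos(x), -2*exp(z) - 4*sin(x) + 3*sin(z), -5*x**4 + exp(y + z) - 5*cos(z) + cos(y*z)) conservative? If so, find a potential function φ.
No, ∇×F = (-z*sin(y*z) + 2*exp(z) + exp(y + z) - 3*cos(z), 20*x**3 + 8*x*z, -4*cos(x) + 4*cos(y)) ≠ 0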